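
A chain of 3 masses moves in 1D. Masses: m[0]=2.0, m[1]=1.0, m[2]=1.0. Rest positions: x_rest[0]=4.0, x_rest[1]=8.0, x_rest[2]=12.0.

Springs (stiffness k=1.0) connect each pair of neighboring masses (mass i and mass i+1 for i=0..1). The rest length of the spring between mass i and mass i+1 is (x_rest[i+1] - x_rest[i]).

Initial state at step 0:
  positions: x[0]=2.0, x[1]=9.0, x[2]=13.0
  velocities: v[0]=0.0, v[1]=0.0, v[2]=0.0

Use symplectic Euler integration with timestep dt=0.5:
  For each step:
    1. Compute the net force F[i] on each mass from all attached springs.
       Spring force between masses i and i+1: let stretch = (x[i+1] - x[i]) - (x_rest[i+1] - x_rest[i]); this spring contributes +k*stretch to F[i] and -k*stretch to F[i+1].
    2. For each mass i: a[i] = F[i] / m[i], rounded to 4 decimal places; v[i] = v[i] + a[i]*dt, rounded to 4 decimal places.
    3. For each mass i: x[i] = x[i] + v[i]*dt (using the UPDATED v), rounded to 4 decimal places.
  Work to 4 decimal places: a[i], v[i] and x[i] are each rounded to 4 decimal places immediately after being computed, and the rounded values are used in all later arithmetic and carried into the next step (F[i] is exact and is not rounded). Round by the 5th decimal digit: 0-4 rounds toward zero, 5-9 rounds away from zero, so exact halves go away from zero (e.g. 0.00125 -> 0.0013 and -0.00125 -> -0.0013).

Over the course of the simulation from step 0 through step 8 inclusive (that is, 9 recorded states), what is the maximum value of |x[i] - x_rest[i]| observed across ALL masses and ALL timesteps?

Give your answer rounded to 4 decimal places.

Answer: 3.1339

Derivation:
Step 0: x=[2.0000 9.0000 13.0000] v=[0.0000 0.0000 0.0000]
Step 1: x=[2.3750 8.2500 13.0000] v=[0.7500 -1.5000 0.0000]
Step 2: x=[2.9844 7.2188 12.8125] v=[1.2188 -2.0625 -0.3750]
Step 3: x=[3.6231 6.5274 12.2266] v=[1.2774 -1.3829 -1.1719]
Step 4: x=[4.1249 6.5347 11.2159] v=[1.0035 0.0146 -2.0215]
Step 5: x=[4.4279 7.1099 10.0349] v=[0.6060 1.1503 -2.3621]
Step 6: x=[4.5662 7.7458 9.1226] v=[0.2765 1.2718 -1.8246]
Step 7: x=[4.6019 7.9310 8.8661] v=[0.0714 0.3704 -0.5130]
Step 8: x=[4.5537 7.5177 9.3759] v=[-0.0964 -0.8266 1.0195]
Max displacement = 3.1339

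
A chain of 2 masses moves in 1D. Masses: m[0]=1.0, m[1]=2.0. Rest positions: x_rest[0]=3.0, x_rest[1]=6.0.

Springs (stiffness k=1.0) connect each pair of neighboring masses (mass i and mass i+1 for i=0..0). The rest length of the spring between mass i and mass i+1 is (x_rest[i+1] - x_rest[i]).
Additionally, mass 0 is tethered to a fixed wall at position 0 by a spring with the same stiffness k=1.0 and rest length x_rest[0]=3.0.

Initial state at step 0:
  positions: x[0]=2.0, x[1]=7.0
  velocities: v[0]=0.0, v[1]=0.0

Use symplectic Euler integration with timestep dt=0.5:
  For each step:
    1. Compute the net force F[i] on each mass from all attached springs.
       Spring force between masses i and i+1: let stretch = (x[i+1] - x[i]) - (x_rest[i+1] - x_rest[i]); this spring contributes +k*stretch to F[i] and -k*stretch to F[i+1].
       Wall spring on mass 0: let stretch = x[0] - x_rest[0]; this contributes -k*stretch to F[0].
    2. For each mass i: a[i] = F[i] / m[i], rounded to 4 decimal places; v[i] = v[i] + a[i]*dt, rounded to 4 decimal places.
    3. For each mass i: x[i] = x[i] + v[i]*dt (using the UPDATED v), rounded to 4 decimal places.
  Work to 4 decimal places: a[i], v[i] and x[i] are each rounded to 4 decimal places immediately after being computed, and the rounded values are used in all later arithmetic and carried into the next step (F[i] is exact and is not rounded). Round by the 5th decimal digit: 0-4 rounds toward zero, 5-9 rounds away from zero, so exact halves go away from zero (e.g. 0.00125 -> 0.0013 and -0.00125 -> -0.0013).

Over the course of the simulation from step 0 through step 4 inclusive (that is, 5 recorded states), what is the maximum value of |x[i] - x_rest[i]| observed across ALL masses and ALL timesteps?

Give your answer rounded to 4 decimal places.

Step 0: x=[2.0000 7.0000] v=[0.0000 0.0000]
Step 1: x=[2.7500 6.7500] v=[1.5000 -0.5000]
Step 2: x=[3.8125 6.3750] v=[2.1250 -0.7500]
Step 3: x=[4.5625 6.0547] v=[1.5000 -0.6406]
Step 4: x=[4.5449 5.9229] v=[-0.0352 -0.2637]
Max displacement = 1.5625

Answer: 1.5625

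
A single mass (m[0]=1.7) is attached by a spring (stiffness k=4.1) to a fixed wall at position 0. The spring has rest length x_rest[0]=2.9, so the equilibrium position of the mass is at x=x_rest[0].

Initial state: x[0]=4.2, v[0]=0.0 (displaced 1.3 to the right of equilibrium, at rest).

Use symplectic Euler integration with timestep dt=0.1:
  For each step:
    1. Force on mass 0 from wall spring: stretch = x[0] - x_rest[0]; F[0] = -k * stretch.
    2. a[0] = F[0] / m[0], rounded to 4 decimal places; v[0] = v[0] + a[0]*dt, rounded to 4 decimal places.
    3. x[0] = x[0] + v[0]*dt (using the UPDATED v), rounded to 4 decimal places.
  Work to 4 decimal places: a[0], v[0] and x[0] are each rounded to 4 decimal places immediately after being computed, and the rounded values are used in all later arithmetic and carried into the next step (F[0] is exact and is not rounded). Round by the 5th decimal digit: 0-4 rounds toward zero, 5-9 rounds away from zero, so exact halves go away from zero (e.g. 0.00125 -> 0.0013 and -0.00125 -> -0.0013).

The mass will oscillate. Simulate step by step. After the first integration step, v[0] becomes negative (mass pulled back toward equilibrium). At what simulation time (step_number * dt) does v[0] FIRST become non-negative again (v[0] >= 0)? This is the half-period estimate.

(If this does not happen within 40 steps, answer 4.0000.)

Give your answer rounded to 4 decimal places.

Step 0: x=[4.2000] v=[0.0000]
Step 1: x=[4.1687] v=[-0.3135]
Step 2: x=[4.1068] v=[-0.6195]
Step 3: x=[4.0157] v=[-0.9106]
Step 4: x=[3.8977] v=[-1.1797]
Step 5: x=[3.7557] v=[-1.4203]
Step 6: x=[3.5930] v=[-1.6267]
Step 7: x=[3.4136] v=[-1.7938]
Step 8: x=[3.2218] v=[-1.9177]
Step 9: x=[3.0223] v=[-1.9953]
Step 10: x=[2.8198] v=[-2.0248]
Step 11: x=[2.6193] v=[-2.0055]
Step 12: x=[2.4255] v=[-1.9378]
Step 13: x=[2.2432] v=[-1.8234]
Step 14: x=[2.0767] v=[-1.6650]
Step 15: x=[1.9301] v=[-1.4664]
Step 16: x=[1.8069] v=[-1.2325]
Step 17: x=[1.7100] v=[-0.9689]
Step 18: x=[1.6418] v=[-0.6819]
Step 19: x=[1.6040] v=[-0.3785]
Step 20: x=[1.5974] v=[-0.0659]
Step 21: x=[1.6222] v=[0.2483]
First v>=0 after going negative at step 21, time=2.1000

Answer: 2.1000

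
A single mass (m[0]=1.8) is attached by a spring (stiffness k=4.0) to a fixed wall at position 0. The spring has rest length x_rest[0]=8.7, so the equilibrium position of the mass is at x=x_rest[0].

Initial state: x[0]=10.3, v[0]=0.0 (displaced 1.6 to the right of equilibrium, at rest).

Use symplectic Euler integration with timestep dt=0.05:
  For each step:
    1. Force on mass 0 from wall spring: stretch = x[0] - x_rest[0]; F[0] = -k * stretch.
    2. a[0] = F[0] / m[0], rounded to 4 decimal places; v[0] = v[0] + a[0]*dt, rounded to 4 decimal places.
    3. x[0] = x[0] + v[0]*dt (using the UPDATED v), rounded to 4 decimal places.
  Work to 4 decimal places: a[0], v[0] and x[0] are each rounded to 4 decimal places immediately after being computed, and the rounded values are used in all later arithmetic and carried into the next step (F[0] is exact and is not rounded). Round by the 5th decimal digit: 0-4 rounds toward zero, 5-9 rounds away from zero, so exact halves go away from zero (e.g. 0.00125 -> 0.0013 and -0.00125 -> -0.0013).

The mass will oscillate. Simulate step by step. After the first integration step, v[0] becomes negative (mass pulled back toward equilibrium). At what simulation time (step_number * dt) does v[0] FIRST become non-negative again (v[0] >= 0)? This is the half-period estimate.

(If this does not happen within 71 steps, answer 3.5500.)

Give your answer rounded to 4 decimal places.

Step 0: x=[10.3000] v=[0.0000]
Step 1: x=[10.2911] v=[-0.1778]
Step 2: x=[10.2734] v=[-0.3546]
Step 3: x=[10.2469] v=[-0.5294]
Step 4: x=[10.2118] v=[-0.7013]
Step 5: x=[10.1683] v=[-0.8693]
Step 6: x=[10.1167] v=[-1.0324]
Step 7: x=[10.0572] v=[-1.1898]
Step 8: x=[9.9902] v=[-1.3406]
Step 9: x=[9.9160] v=[-1.4840]
Step 10: x=[9.8350] v=[-1.6191]
Step 11: x=[9.7477] v=[-1.7452]
Step 12: x=[9.6546] v=[-1.8616]
Step 13: x=[9.5562] v=[-1.9677]
Step 14: x=[9.4531] v=[-2.0628]
Step 15: x=[9.3458] v=[-2.1465]
Step 16: x=[9.2349] v=[-2.2183]
Step 17: x=[9.1210] v=[-2.2777]
Step 18: x=[9.0048] v=[-2.3245]
Step 19: x=[8.8869] v=[-2.3584]
Step 20: x=[8.7679] v=[-2.3792]
Step 21: x=[8.6486] v=[-2.3867]
Step 22: x=[8.5296] v=[-2.3810]
Step 23: x=[8.4115] v=[-2.3621]
Step 24: x=[8.2950] v=[-2.3300]
Step 25: x=[8.1808] v=[-2.2850]
Step 26: x=[8.0694] v=[-2.2273]
Step 27: x=[7.9615] v=[-2.1572]
Step 28: x=[7.8577] v=[-2.0751]
Step 29: x=[7.7586] v=[-1.9815]
Step 30: x=[7.6648] v=[-1.8769]
Step 31: x=[7.5767] v=[-1.7619]
Step 32: x=[7.4948] v=[-1.6371]
Step 33: x=[7.4196] v=[-1.5032]
Step 34: x=[7.3516] v=[-1.3609]
Step 35: x=[7.2910] v=[-1.2111]
Step 36: x=[7.2383] v=[-1.0545]
Step 37: x=[7.1937] v=[-0.8921]
Step 38: x=[7.1575] v=[-0.7247]
Step 39: x=[7.1298] v=[-0.5533]
Step 40: x=[7.1109] v=[-0.3788]
Step 41: x=[7.1008] v=[-0.2022]
Step 42: x=[7.0996] v=[-0.0245]
Step 43: x=[7.1073] v=[0.1533]
First v>=0 after going negative at step 43, time=2.1500

Answer: 2.1500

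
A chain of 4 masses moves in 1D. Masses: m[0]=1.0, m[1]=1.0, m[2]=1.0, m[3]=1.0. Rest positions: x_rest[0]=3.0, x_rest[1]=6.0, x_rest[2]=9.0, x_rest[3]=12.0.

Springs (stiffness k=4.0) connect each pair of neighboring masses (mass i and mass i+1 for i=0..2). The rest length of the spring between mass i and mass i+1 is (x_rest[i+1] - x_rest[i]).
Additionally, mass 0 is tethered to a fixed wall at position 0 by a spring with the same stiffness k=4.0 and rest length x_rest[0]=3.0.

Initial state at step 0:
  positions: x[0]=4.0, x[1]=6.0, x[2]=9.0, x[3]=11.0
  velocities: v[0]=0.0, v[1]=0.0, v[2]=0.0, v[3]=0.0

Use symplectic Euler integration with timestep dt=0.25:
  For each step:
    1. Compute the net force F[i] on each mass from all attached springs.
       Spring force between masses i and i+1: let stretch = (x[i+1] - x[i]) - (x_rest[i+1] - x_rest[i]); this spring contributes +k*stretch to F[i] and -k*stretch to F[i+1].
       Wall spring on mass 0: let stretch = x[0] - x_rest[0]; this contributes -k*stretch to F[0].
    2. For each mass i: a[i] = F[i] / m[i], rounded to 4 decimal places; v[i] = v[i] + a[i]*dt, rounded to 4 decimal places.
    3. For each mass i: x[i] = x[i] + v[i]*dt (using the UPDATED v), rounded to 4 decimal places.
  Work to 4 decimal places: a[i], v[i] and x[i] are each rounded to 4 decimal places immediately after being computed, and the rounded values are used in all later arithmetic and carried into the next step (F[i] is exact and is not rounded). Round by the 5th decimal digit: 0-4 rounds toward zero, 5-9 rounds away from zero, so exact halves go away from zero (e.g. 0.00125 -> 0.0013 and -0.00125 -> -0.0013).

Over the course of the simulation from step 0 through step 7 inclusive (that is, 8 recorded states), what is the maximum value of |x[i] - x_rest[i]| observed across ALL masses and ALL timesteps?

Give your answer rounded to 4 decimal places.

Answer: 1.2688

Derivation:
Step 0: x=[4.0000 6.0000 9.0000 11.0000] v=[0.0000 0.0000 0.0000 0.0000]
Step 1: x=[3.5000 6.2500 8.7500 11.2500] v=[-2.0000 1.0000 -1.0000 1.0000]
Step 2: x=[2.8125 6.4375 8.5000 11.6250] v=[-2.7500 0.7500 -1.0000 1.5000]
Step 3: x=[2.3281 6.2344 8.5156 11.9688] v=[-1.9375 -0.8125 0.0625 1.3750]
Step 4: x=[2.2383 5.6250 8.8242 12.1993] v=[-0.3593 -2.4376 1.2345 0.9218]
Step 5: x=[2.4356 4.9687 9.1768 12.3360] v=[0.7891 -2.6251 1.4104 0.5467]
Step 6: x=[2.6573 4.7312 9.2672 12.4329] v=[0.8866 -0.9501 0.3615 0.3875]
Step 7: x=[2.7331 5.1092 9.0150 12.4884] v=[0.3032 1.5120 -1.0088 0.2218]
Max displacement = 1.2688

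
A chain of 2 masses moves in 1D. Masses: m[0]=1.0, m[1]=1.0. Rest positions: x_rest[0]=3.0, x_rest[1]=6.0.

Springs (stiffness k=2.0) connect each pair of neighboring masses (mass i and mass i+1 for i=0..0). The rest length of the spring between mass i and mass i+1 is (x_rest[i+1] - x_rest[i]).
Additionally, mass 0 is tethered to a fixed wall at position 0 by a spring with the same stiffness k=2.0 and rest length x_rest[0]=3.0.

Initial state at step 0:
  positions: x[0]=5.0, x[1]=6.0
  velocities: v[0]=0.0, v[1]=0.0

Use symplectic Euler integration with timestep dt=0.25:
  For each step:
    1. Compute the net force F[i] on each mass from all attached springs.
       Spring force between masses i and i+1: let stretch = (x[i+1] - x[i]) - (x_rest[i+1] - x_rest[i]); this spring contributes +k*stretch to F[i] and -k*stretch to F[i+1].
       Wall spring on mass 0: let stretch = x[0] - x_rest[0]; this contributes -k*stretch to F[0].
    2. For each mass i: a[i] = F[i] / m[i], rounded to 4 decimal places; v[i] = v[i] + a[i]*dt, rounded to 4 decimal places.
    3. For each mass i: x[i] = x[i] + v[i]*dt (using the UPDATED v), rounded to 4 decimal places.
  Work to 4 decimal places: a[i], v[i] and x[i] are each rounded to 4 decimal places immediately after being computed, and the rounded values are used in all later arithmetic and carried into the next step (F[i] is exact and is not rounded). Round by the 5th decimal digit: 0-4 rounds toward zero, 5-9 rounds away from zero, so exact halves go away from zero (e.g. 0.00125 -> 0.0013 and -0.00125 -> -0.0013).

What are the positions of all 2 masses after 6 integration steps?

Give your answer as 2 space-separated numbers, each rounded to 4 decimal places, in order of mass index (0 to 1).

Step 0: x=[5.0000 6.0000] v=[0.0000 0.0000]
Step 1: x=[4.5000 6.2500] v=[-2.0000 1.0000]
Step 2: x=[3.6563 6.6563] v=[-3.3750 1.6250]
Step 3: x=[2.7305 7.0626] v=[-3.7032 1.6250]
Step 4: x=[2.0049 7.3024] v=[-2.9024 0.9590]
Step 5: x=[1.6909 7.2550] v=[-1.2561 -0.1898]
Step 6: x=[1.8610 6.8870] v=[0.6805 -1.4719]

Answer: 1.8610 6.8870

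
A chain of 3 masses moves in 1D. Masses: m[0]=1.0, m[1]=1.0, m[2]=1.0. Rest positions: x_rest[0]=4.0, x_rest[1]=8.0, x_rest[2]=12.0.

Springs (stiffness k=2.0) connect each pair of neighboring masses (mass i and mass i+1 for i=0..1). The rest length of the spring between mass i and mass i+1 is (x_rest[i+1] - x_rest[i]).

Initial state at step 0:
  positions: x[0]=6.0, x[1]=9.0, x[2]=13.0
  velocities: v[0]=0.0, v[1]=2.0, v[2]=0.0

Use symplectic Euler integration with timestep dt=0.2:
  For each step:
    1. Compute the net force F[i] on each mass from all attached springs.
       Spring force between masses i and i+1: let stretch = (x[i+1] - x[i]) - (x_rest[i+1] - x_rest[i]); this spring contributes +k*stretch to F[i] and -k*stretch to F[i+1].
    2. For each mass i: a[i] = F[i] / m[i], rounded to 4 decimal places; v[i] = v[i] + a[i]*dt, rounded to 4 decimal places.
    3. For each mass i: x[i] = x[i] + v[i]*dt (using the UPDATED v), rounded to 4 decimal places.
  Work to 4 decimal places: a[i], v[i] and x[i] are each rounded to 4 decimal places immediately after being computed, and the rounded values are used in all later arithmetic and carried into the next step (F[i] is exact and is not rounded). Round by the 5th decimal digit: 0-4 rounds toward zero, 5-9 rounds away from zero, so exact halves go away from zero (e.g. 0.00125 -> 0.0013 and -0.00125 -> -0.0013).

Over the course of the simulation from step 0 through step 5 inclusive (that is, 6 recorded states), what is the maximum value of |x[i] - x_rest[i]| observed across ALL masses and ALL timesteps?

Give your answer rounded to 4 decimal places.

Step 0: x=[6.0000 9.0000 13.0000] v=[0.0000 2.0000 0.0000]
Step 1: x=[5.9200 9.4800 13.0000] v=[-0.4000 2.4000 0.0000]
Step 2: x=[5.8048 9.9568 13.0384] v=[-0.5760 2.3840 0.1920]
Step 3: x=[5.7018 10.3480 13.1503] v=[-0.5152 1.9558 0.5594]
Step 4: x=[5.6505 10.5916 13.3580] v=[-0.2567 1.2182 1.0385]
Step 5: x=[5.6744 10.6613 13.6644] v=[0.1197 0.3483 1.5319]
Max displacement = 2.6613

Answer: 2.6613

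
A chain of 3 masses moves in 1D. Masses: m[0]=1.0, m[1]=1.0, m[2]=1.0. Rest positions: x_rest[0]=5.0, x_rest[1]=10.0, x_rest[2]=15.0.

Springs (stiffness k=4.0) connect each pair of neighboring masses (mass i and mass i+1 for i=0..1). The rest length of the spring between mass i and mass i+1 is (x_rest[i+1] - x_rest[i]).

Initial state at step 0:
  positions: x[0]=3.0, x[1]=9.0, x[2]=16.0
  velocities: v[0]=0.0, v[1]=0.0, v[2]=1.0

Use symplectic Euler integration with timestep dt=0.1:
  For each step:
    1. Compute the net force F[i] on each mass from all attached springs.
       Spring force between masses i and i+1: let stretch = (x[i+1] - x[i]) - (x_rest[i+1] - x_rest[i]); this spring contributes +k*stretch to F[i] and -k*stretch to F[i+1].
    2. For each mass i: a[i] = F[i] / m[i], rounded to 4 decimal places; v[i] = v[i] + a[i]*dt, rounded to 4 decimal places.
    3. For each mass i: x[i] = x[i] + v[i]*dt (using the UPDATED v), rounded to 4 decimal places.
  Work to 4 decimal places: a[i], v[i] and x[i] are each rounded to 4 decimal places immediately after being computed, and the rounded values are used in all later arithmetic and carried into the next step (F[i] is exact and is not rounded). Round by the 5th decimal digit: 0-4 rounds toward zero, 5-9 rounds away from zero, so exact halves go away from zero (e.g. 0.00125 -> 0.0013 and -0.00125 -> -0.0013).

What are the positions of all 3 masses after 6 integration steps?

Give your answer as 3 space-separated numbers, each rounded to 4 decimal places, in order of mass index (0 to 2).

Step 0: x=[3.0000 9.0000 16.0000] v=[0.0000 0.0000 1.0000]
Step 1: x=[3.0400 9.0400 16.0200] v=[0.4000 0.4000 0.2000]
Step 2: x=[3.1200 9.1192 15.9608] v=[0.8000 0.7920 -0.5920]
Step 3: x=[3.2400 9.2321 15.8279] v=[1.1997 1.1290 -1.3286]
Step 4: x=[3.3997 9.3692 15.6312] v=[1.5965 1.3705 -1.9669]
Step 5: x=[3.5981 9.5180 15.3840] v=[1.9843 1.4875 -2.4717]
Step 6: x=[3.8333 9.6646 15.1022] v=[2.3523 1.4659 -2.8181]

Answer: 3.8333 9.6646 15.1022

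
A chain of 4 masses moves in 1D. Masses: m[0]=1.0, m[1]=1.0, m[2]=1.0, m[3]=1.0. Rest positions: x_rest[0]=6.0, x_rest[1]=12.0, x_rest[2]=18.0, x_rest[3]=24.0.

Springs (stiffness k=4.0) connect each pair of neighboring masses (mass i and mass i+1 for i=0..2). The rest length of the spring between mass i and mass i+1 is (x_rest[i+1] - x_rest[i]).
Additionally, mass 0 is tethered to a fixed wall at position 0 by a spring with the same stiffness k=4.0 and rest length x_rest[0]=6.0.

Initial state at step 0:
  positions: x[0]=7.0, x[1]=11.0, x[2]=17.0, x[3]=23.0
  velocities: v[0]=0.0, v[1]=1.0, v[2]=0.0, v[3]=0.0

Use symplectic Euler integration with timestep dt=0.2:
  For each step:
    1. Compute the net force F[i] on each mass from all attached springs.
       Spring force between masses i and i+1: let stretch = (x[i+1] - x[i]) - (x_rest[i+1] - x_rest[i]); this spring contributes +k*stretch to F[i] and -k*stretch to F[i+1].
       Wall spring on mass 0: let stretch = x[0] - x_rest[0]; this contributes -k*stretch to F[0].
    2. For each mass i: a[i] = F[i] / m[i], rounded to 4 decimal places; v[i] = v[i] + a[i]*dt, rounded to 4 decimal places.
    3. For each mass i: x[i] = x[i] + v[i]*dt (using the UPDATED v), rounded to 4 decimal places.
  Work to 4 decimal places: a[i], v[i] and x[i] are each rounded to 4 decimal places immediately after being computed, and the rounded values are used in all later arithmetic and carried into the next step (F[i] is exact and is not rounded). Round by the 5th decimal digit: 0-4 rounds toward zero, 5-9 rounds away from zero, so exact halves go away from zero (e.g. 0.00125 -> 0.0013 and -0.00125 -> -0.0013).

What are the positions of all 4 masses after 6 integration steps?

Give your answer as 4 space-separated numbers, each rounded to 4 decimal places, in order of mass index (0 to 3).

Step 0: x=[7.0000 11.0000 17.0000 23.0000] v=[0.0000 1.0000 0.0000 0.0000]
Step 1: x=[6.5200 11.5200 17.0000 23.0000] v=[-2.4000 2.6000 0.0000 0.0000]
Step 2: x=[5.7968 12.1168 17.0832 23.0000] v=[-3.6160 2.9840 0.4160 0.0000]
Step 3: x=[5.1573 12.4970 17.3185 23.0133] v=[-3.1974 1.9011 1.1763 0.0666]
Step 4: x=[4.8670 12.4743 17.6935 23.0755] v=[-1.4515 -0.1135 1.8749 0.3108]
Step 5: x=[5.0151 12.0695 18.0945 23.2365] v=[0.7407 -2.0240 2.0051 0.8052]
Step 6: x=[5.4895 11.5000 18.3542 23.5348] v=[2.3721 -2.8475 1.2987 1.4916]

Answer: 5.4895 11.5000 18.3542 23.5348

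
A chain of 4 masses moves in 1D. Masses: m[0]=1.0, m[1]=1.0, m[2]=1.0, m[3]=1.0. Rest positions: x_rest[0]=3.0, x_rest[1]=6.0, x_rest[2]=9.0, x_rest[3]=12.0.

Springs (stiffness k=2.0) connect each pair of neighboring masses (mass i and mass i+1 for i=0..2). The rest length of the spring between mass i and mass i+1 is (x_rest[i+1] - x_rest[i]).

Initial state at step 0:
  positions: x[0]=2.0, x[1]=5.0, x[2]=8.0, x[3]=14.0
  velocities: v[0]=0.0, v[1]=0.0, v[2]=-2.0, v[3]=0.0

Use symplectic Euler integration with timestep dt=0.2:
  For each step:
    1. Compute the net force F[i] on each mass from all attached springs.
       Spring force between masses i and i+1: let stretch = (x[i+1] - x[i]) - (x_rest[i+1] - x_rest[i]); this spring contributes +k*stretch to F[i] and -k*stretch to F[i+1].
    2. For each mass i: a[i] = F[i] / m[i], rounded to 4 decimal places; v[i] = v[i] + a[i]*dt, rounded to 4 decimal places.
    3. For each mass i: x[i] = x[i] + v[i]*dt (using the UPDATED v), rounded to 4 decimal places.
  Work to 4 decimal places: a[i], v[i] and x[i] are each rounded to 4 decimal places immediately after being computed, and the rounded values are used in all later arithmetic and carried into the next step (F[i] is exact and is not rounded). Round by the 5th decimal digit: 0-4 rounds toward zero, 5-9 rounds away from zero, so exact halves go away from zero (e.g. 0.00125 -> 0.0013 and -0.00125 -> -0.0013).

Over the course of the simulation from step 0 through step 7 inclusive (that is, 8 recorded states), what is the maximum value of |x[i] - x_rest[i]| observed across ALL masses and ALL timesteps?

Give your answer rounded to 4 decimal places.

Answer: 2.2582

Derivation:
Step 0: x=[2.0000 5.0000 8.0000 14.0000] v=[0.0000 0.0000 -2.0000 0.0000]
Step 1: x=[2.0000 5.0000 7.8400 13.7600] v=[0.0000 0.0000 -0.8000 -1.2000]
Step 2: x=[2.0000 4.9872 7.9264 13.2864] v=[0.0000 -0.0640 0.4320 -2.3680]
Step 3: x=[1.9990 4.9706 8.2065 12.6240] v=[-0.0051 -0.0832 1.4003 -3.3120]
Step 4: x=[1.9957 4.9751 8.5811 11.8482] v=[-0.0165 0.0225 1.8729 -3.8790]
Step 5: x=[1.9908 5.0297 8.9286 11.0510] v=[-0.0247 0.2731 1.7373 -3.9858]
Step 6: x=[1.9890 5.1531 9.1339 10.3240] v=[-0.0091 0.6171 1.0267 -3.6348]
Step 7: x=[2.0003 5.3419 9.1160 9.7418] v=[0.0565 0.9438 -0.0896 -2.9108]
Max displacement = 2.2582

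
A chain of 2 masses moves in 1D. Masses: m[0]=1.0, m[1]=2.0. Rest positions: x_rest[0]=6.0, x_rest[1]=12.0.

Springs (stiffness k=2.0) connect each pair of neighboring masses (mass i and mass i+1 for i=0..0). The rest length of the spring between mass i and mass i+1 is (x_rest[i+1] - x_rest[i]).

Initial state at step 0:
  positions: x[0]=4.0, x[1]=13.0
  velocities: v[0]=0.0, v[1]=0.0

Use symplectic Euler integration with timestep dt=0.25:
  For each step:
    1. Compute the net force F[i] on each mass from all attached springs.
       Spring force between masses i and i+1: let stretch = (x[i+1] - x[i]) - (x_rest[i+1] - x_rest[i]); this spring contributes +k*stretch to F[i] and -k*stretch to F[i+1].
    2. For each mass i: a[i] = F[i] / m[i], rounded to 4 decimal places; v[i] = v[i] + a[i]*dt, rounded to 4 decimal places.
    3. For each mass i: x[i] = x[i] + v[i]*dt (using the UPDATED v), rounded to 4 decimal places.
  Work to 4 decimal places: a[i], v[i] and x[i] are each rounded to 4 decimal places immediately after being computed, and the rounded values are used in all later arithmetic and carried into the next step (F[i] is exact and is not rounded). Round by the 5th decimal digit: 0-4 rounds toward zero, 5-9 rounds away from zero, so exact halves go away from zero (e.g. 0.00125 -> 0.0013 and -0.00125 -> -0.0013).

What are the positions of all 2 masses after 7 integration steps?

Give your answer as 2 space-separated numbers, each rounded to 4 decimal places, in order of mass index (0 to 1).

Answer: 8.0310 10.9848

Derivation:
Step 0: x=[4.0000 13.0000] v=[0.0000 0.0000]
Step 1: x=[4.3750 12.8125] v=[1.5000 -0.7500]
Step 2: x=[5.0547 12.4727] v=[2.7188 -1.3594]
Step 3: x=[5.9117 12.0442] v=[3.4278 -1.7139]
Step 4: x=[6.7852 11.6075] v=[3.4941 -1.7470]
Step 5: x=[7.5115 11.2444] v=[2.9053 -1.4526]
Step 6: x=[7.9545 11.0230] v=[1.7718 -0.8858]
Step 7: x=[8.0310 10.9848] v=[0.3061 -0.1529]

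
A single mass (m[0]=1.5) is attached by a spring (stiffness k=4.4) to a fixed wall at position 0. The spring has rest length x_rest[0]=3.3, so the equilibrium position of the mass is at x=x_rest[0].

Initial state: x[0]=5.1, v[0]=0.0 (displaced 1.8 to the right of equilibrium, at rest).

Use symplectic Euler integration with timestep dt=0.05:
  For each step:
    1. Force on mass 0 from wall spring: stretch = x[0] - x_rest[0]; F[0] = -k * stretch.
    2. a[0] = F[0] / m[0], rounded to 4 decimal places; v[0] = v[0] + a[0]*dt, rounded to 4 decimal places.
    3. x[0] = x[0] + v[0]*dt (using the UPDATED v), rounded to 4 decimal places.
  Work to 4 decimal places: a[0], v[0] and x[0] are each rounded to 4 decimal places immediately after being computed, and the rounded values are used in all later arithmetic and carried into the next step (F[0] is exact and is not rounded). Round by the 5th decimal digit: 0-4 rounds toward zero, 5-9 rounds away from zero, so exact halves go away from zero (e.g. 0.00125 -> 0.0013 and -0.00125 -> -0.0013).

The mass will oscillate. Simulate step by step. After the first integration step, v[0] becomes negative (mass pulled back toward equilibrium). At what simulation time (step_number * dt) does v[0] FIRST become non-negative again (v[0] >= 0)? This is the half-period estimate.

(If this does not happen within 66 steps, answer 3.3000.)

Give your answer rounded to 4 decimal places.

Step 0: x=[5.1000] v=[0.0000]
Step 1: x=[5.0868] v=[-0.2640]
Step 2: x=[5.0605] v=[-0.5261]
Step 3: x=[5.0213] v=[-0.7843]
Step 4: x=[4.9695] v=[-1.0368]
Step 5: x=[4.9054] v=[-1.2817]
Step 6: x=[4.8295] v=[-1.5172]
Step 7: x=[4.7424] v=[-1.7415]
Step 8: x=[4.6447] v=[-1.9531]
Step 9: x=[4.5372] v=[-2.1503]
Step 10: x=[4.4206] v=[-2.3318]
Step 11: x=[4.2958] v=[-2.4962]
Step 12: x=[4.1637] v=[-2.6423]
Step 13: x=[4.0253] v=[-2.7690]
Step 14: x=[3.8815] v=[-2.8754]
Step 15: x=[3.7335] v=[-2.9607]
Step 16: x=[3.5823] v=[-3.0243]
Step 17: x=[3.4290] v=[-3.0657]
Step 18: x=[3.2748] v=[-3.0846]
Step 19: x=[3.1208] v=[-3.0809]
Step 20: x=[2.9681] v=[-3.0546]
Step 21: x=[2.8178] v=[-3.0059]
Step 22: x=[2.6710] v=[-2.9352]
Step 23: x=[2.5289] v=[-2.8429]
Step 24: x=[2.3924] v=[-2.7298]
Step 25: x=[2.2626] v=[-2.5967]
Step 26: x=[2.1404] v=[-2.4446]
Step 27: x=[2.0267] v=[-2.2745]
Step 28: x=[1.9223] v=[-2.0878]
Step 29: x=[1.8280] v=[-1.8857]
Step 30: x=[1.7445] v=[-1.6698]
Step 31: x=[1.6724] v=[-1.4417]
Step 32: x=[1.6123] v=[-1.2030]
Step 33: x=[1.5645] v=[-0.9555]
Step 34: x=[1.5295] v=[-0.7010]
Step 35: x=[1.5074] v=[-0.4413]
Step 36: x=[1.4985] v=[-0.1784]
Step 37: x=[1.5028] v=[0.0858]
First v>=0 after going negative at step 37, time=1.8500

Answer: 1.8500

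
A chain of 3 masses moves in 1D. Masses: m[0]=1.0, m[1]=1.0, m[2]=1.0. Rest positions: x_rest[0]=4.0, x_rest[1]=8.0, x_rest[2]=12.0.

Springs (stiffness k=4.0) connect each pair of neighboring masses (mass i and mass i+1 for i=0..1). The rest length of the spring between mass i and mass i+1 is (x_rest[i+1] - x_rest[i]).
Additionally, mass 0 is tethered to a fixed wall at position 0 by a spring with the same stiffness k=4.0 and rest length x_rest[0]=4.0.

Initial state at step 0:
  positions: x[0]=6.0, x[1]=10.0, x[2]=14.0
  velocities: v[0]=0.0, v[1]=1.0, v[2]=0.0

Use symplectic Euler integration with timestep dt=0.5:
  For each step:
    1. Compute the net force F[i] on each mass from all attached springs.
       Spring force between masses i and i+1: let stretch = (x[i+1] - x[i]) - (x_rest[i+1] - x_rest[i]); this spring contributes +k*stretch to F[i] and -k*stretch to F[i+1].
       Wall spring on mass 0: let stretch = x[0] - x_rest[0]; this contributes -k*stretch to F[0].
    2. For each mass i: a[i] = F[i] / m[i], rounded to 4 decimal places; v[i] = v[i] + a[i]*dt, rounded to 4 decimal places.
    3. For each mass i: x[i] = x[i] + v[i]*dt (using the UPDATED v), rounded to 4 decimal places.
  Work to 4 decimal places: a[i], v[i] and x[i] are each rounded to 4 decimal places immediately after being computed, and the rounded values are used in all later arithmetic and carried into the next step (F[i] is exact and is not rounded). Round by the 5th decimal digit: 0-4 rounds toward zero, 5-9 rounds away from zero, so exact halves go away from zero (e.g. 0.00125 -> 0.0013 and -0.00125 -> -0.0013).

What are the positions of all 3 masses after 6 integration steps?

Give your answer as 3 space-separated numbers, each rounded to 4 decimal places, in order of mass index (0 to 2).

Answer: 2.0000 6.5000 10.0000

Derivation:
Step 0: x=[6.0000 10.0000 14.0000] v=[0.0000 1.0000 0.0000]
Step 1: x=[4.0000 10.5000 14.0000] v=[-4.0000 1.0000 0.0000]
Step 2: x=[4.5000 8.0000 14.5000] v=[1.0000 -5.0000 1.0000]
Step 3: x=[4.0000 8.5000 12.5000] v=[-1.0000 1.0000 -4.0000]
Step 4: x=[4.0000 8.5000 10.5000] v=[0.0000 0.0000 -4.0000]
Step 5: x=[4.5000 6.0000 10.5000] v=[1.0000 -5.0000 0.0000]
Step 6: x=[2.0000 6.5000 10.0000] v=[-5.0000 1.0000 -1.0000]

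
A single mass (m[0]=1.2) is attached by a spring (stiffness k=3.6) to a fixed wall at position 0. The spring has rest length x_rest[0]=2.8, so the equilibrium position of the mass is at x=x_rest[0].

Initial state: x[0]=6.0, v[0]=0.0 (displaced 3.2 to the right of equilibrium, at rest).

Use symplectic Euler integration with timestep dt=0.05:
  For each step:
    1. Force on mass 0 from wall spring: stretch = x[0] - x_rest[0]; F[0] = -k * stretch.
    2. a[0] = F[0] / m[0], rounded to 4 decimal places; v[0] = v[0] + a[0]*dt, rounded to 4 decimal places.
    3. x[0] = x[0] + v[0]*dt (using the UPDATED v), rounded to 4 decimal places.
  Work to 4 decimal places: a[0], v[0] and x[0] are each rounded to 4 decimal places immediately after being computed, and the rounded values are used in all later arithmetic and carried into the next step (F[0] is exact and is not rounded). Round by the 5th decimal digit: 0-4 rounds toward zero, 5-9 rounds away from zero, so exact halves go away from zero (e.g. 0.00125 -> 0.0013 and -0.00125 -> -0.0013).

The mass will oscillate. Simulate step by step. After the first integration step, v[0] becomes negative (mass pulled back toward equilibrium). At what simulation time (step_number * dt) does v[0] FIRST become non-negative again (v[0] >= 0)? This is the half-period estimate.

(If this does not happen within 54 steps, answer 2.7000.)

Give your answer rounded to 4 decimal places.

Step 0: x=[6.0000] v=[0.0000]
Step 1: x=[5.9760] v=[-0.4800]
Step 2: x=[5.9282] v=[-0.9564]
Step 3: x=[5.8569] v=[-1.4256]
Step 4: x=[5.7627] v=[-1.8841]
Step 5: x=[5.6463] v=[-2.3285]
Step 6: x=[5.5085] v=[-2.7554]
Step 7: x=[5.3504] v=[-3.1617]
Step 8: x=[5.1732] v=[-3.5443]
Step 9: x=[4.9782] v=[-3.9003]
Step 10: x=[4.7669] v=[-4.2270]
Step 11: x=[4.5408] v=[-4.5220]
Step 12: x=[4.3016] v=[-4.7831]
Step 13: x=[4.0512] v=[-5.0083]
Step 14: x=[3.7914] v=[-5.1960]
Step 15: x=[3.5242] v=[-5.3447]
Step 16: x=[3.2515] v=[-5.4533]
Step 17: x=[2.9755] v=[-5.5210]
Step 18: x=[2.6981] v=[-5.5473]
Step 19: x=[2.4215] v=[-5.5320]
Step 20: x=[2.1477] v=[-5.4752]
Step 21: x=[1.8788] v=[-5.3774]
Step 22: x=[1.6168] v=[-5.2392]
Step 23: x=[1.3637] v=[-5.0617]
Step 24: x=[1.1214] v=[-4.8463]
Step 25: x=[0.8917] v=[-4.5945]
Step 26: x=[0.6763] v=[-4.3083]
Step 27: x=[0.4768] v=[-3.9897]
Step 28: x=[0.2947] v=[-3.6412]
Step 29: x=[0.1314] v=[-3.2654]
Step 30: x=[-0.0119] v=[-2.8651]
Step 31: x=[-0.1341] v=[-2.4433]
Step 32: x=[-0.2343] v=[-2.0032]
Step 33: x=[-0.3117] v=[-1.5481]
Step 34: x=[-0.3658] v=[-1.0813]
Step 35: x=[-0.3961] v=[-0.6064]
Step 36: x=[-0.4025] v=[-0.1270]
Step 37: x=[-0.3848] v=[0.3534]
First v>=0 after going negative at step 37, time=1.8500

Answer: 1.8500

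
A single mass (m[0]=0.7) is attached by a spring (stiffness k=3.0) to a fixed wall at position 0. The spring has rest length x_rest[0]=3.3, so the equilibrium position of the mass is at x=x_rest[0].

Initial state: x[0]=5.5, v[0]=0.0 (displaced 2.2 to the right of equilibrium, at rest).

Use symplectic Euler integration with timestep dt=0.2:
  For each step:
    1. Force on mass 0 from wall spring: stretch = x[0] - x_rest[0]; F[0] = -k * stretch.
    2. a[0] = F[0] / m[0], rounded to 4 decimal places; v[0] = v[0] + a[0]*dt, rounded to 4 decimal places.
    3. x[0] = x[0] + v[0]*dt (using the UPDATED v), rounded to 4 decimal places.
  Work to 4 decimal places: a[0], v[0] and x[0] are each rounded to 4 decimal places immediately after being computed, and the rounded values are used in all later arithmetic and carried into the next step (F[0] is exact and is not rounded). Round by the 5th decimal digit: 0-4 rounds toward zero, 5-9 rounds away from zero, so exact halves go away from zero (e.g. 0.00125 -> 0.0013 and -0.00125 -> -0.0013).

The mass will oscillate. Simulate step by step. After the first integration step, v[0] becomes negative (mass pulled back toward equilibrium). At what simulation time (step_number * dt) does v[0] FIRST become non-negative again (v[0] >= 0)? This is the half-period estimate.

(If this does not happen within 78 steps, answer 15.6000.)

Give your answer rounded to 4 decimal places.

Answer: 1.6000

Derivation:
Step 0: x=[5.5000] v=[0.0000]
Step 1: x=[5.1229] v=[-1.8857]
Step 2: x=[4.4333] v=[-3.4482]
Step 3: x=[3.5494] v=[-4.4196]
Step 4: x=[2.6227] v=[-4.6334]
Step 5: x=[1.8121] v=[-4.0529]
Step 6: x=[1.2566] v=[-2.7776]
Step 7: x=[1.0514] v=[-1.0261]
Step 8: x=[1.2317] v=[0.9013]
First v>=0 after going negative at step 8, time=1.6000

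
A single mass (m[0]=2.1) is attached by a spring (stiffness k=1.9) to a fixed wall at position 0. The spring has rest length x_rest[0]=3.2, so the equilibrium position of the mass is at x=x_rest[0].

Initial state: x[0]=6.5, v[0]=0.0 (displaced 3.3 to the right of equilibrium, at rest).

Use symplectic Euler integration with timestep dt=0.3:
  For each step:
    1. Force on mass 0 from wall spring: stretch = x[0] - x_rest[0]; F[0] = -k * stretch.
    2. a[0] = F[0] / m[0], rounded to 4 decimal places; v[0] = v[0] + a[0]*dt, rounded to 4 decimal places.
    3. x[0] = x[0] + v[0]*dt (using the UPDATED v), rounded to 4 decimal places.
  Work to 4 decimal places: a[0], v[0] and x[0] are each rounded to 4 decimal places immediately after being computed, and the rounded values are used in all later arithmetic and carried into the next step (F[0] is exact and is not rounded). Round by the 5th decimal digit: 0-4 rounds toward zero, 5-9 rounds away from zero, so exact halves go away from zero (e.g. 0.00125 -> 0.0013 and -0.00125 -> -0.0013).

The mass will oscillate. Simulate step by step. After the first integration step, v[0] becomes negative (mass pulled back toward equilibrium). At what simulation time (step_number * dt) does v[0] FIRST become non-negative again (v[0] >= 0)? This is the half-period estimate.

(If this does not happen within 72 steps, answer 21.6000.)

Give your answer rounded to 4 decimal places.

Answer: 3.3000

Derivation:
Step 0: x=[6.5000] v=[0.0000]
Step 1: x=[6.2313] v=[-0.8957]
Step 2: x=[5.7158] v=[-1.7185]
Step 3: x=[4.9954] v=[-2.4014]
Step 4: x=[4.1288] v=[-2.8887]
Step 5: x=[3.1866] v=[-3.1408]
Step 6: x=[2.2454] v=[-3.1372]
Step 7: x=[1.3820] v=[-2.8781]
Step 8: x=[0.6666] v=[-2.3846]
Step 9: x=[0.1575] v=[-1.6970]
Step 10: x=[-0.1039] v=[-0.8712]
Step 11: x=[-0.0962] v=[0.0256]
First v>=0 after going negative at step 11, time=3.3000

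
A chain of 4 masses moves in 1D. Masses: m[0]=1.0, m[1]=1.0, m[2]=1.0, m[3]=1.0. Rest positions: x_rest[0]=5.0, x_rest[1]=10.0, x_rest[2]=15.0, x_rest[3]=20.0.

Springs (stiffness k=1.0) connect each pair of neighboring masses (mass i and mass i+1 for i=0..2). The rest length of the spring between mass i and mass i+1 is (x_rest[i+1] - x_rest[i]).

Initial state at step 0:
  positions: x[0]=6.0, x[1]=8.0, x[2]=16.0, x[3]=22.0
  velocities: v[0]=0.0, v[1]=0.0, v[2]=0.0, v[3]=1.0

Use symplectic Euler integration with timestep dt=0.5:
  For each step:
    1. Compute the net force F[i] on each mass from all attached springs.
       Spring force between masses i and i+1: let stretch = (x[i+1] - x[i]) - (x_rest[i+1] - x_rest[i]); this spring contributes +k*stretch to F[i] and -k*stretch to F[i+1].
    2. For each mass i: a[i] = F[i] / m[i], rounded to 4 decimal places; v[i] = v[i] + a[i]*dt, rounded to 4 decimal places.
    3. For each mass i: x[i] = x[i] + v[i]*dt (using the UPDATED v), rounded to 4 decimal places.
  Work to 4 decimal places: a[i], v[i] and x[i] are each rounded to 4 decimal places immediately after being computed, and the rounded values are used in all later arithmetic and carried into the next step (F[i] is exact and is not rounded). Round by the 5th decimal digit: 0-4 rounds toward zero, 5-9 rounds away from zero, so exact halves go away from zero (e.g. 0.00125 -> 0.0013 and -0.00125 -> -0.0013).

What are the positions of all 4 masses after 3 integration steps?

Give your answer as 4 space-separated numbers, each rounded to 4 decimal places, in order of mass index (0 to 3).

Step 0: x=[6.0000 8.0000 16.0000 22.0000] v=[0.0000 0.0000 0.0000 1.0000]
Step 1: x=[5.2500 9.5000 15.5000 22.2500] v=[-1.5000 3.0000 -1.0000 0.5000]
Step 2: x=[4.3125 11.4375 15.1875 22.0625] v=[-1.8750 3.8750 -0.6250 -0.3750]
Step 3: x=[3.9063 12.5313 15.6563 21.4063] v=[-0.8125 2.1875 0.9375 -1.3125]

Answer: 3.9063 12.5313 15.6563 21.4063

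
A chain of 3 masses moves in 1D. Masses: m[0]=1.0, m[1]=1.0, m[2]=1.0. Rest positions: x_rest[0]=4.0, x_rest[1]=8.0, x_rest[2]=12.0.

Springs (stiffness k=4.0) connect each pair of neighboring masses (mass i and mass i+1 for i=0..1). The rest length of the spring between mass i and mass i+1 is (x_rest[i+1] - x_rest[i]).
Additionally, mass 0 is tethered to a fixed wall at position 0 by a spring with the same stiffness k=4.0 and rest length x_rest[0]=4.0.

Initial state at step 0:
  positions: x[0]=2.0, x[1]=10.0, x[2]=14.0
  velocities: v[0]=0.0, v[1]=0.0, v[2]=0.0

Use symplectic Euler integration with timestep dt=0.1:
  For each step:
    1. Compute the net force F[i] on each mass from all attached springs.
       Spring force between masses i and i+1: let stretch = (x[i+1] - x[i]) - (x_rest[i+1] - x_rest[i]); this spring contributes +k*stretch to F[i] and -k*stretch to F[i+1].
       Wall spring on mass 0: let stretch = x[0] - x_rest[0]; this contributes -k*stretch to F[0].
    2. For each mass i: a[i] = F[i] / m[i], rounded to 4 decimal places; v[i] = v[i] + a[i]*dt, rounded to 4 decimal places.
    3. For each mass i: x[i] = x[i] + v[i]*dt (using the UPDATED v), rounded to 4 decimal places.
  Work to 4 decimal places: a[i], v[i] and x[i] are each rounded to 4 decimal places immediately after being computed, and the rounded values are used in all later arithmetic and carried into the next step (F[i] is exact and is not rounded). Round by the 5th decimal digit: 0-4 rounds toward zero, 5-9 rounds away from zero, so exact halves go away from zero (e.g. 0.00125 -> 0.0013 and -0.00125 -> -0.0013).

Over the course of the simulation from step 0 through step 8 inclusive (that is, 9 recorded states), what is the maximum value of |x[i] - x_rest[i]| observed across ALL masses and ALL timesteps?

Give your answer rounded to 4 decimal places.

Step 0: x=[2.0000 10.0000 14.0000] v=[0.0000 0.0000 0.0000]
Step 1: x=[2.2400 9.8400 14.0000] v=[2.4000 -1.6000 0.0000]
Step 2: x=[2.6944 9.5424 13.9936] v=[4.5440 -2.9760 -0.0640]
Step 3: x=[3.3149 9.1489 13.9692] v=[6.2054 -3.9347 -0.2445]
Step 4: x=[4.0362 8.7149 13.9119] v=[7.2130 -4.3402 -0.5726]
Step 5: x=[4.7832 8.3016 13.8068] v=[7.4700 -4.1329 -1.0514]
Step 6: x=[5.4796 7.9678 13.6415] v=[6.9641 -3.3382 -1.6535]
Step 7: x=[6.0564 7.7614 13.4092] v=[5.7675 -2.0640 -2.3230]
Step 8: x=[6.4591 7.7127 13.1110] v=[4.0269 -0.4869 -2.9821]
Max displacement = 2.4591

Answer: 2.4591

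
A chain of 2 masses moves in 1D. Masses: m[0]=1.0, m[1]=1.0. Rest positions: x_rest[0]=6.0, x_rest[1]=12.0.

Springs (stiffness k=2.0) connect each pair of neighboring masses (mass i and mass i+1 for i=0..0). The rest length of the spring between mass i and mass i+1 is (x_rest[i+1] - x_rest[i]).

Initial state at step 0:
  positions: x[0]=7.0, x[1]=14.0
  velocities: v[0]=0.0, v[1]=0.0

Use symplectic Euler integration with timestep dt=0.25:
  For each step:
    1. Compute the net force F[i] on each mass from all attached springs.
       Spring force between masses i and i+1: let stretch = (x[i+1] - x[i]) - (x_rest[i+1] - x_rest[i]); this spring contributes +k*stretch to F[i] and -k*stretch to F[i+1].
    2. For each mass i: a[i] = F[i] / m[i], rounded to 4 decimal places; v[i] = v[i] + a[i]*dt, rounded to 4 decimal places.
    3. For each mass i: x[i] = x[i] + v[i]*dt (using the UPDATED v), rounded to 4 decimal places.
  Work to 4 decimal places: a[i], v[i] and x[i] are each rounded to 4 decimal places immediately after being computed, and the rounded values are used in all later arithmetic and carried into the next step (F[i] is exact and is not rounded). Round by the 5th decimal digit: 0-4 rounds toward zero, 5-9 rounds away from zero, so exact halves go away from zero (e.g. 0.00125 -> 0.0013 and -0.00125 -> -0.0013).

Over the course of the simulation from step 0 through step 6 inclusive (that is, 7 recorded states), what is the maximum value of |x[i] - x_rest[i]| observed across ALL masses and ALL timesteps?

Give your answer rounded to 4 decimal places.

Step 0: x=[7.0000 14.0000] v=[0.0000 0.0000]
Step 1: x=[7.1250 13.8750] v=[0.5000 -0.5000]
Step 2: x=[7.3438 13.6563] v=[0.8750 -0.8750]
Step 3: x=[7.6016 13.3985] v=[1.0313 -1.0313]
Step 4: x=[7.8341 13.1661] v=[0.9298 -0.9298]
Step 5: x=[7.9831 13.0172] v=[0.5958 -0.5958]
Step 6: x=[8.0113 12.9890] v=[0.1129 -0.1129]
Max displacement = 2.0113

Answer: 2.0113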